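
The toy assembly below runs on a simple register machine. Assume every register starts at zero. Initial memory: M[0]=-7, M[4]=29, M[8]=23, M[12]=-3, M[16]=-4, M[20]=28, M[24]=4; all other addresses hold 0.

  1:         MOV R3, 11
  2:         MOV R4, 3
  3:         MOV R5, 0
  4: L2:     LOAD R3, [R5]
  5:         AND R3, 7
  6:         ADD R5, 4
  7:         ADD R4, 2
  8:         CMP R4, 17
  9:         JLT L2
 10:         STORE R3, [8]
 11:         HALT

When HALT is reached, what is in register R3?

after MOV R3, 11: R3=11
after MOV R4, 3: R4=3
after MOV R5, 0: R5=0
after LOAD R3, [R5]: R3=M[0]=-7
after AND R3, 7: R3=(-7)&7=1
after ADD R5, 4: R5=0+4=4
after ADD R4, 2: R4=3+2=5
CMP R4, 17  (cmp 5,17)
JLT L2: taken
after LOAD R3, [R5]: R3=M[4]=29
after AND R3, 7: R3=29&7=5
after ADD R5, 4: R5=4+4=8
after ADD R4, 2: R4=5+2=7
CMP R4, 17  (cmp 7,17)
JLT L2: taken
after LOAD R3, [R5]: R3=M[8]=23
after AND R3, 7: R3=23&7=7
after ADD R5, 4: R5=8+4=12
after ADD R4, 2: R4=7+2=9
CMP R4, 17  (cmp 9,17)
JLT L2: taken
after LOAD R3, [R5]: R3=M[12]=-3
after AND R3, 7: R3=(-3)&7=5
after ADD R5, 4: R5=12+4=16
after ADD R4, 2: R4=9+2=11
CMP R4, 17  (cmp 11,17)
JLT L2: taken
after LOAD R3, [R5]: R3=M[16]=-4
after AND R3, 7: R3=(-4)&7=4
after ADD R5, 4: R5=16+4=20
after ADD R4, 2: R4=11+2=13
CMP R4, 17  (cmp 13,17)
JLT L2: taken
after LOAD R3, [R5]: R3=M[20]=28
after AND R3, 7: R3=28&7=4
after ADD R5, 4: R5=20+4=24
after ADD R4, 2: R4=13+2=15
CMP R4, 17  (cmp 15,17)
JLT L2: taken
after LOAD R3, [R5]: R3=M[24]=4
after AND R3, 7: R3=4&7=4
after ADD R5, 4: R5=24+4=28
after ADD R4, 2: R4=15+2=17
CMP R4, 17  (cmp 17,17)
JLT L2: not taken
STORE R3, [8] → M[8]=4
halt.

4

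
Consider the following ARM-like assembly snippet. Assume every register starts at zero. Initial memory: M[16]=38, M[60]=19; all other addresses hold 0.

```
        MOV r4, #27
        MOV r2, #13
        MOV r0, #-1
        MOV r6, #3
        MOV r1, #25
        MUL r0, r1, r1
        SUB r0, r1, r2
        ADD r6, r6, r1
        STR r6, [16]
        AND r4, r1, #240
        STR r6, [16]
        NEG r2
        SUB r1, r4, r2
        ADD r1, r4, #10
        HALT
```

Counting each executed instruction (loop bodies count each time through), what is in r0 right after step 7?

MOV r4, #27 → r4=27
MOV r2, #13 → r2=13
MOV r0, #-1 → r0=-1
MOV r6, #3 → r6=3
MOV r1, #25 → r1=25
MUL r0, r1, r1 → r0=25*25=625
SUB r0, r1, r2 → r0=25-13=12
After step 7: r0 = 12.

12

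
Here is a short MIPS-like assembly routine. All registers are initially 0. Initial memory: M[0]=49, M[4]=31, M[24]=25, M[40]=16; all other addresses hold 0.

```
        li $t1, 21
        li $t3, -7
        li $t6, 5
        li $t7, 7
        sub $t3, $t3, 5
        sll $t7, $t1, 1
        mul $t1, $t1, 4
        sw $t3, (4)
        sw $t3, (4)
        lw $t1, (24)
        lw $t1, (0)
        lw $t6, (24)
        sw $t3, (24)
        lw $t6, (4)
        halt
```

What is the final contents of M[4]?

after li $t1, 21: $t1=21
after li $t3, -7: $t3=-7
after li $t6, 5: $t6=5
after li $t7, 7: $t7=7
after sub $t3, $t3, 5: $t3=(-7)-5=-12
after sll $t7, $t1, 1: $t7=21<<1=42
after mul $t1, $t1, 4: $t1=21*4=84
sw $t3, (4) → M[4]=-12
sw $t3, (4) → M[4]=-12
after lw $t1, (24): $t1=M[24]=25
after lw $t1, (0): $t1=M[0]=49
after lw $t6, (24): $t6=M[24]=25
sw $t3, (24) → M[24]=-12
after lw $t6, (4): $t6=M[4]=-12
halt.

-12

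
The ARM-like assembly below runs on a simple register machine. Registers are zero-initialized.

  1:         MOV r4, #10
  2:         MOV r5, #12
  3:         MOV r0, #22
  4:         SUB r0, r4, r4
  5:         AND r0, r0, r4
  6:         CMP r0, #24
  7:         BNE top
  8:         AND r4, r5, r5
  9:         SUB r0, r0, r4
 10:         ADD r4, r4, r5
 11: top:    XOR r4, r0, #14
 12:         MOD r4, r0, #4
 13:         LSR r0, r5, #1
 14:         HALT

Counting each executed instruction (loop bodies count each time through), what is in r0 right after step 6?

0

after MOV r4, #10: r4=10
after MOV r5, #12: r5=12
after MOV r0, #22: r0=22
after SUB r0, r4, r4: r0=10-10=0
after AND r0, r0, r4: r0=0&10=0
CMP r0, #24  (cmp 0,24)
After step 6: r0 = 0.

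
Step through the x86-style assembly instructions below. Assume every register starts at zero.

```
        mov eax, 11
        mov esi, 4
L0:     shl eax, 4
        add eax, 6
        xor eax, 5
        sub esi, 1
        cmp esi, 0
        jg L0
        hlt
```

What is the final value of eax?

eax=11
esi=4
eax=11<<4=176
eax=176+6=182
eax=182^5=179
esi=4-1=3
cmp esi, 0  (cmp 3,0)
jg L0: taken
eax=179<<4=2864
eax=2864+6=2870
eax=2870^5=2867
esi=3-1=2
cmp esi, 0  (cmp 2,0)
jg L0: taken
eax=2867<<4=45872
eax=45872+6=45878
eax=45878^5=45875
esi=2-1=1
cmp esi, 0  (cmp 1,0)
jg L0: taken
eax=45875<<4=734000
eax=734000+6=734006
eax=734006^5=734003
esi=1-1=0
cmp esi, 0  (cmp 0,0)
jg L0: not taken
halt.

734003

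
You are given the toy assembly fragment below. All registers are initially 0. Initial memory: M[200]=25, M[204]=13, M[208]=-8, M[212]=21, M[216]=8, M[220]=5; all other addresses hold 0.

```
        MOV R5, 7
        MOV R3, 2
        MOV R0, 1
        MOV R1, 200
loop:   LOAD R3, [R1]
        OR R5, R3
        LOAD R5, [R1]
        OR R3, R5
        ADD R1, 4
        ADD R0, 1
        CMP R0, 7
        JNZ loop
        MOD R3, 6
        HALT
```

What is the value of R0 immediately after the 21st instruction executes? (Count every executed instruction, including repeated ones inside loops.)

after MOV R5, 7: R5=7
after MOV R3, 2: R3=2
after MOV R0, 1: R0=1
after MOV R1, 200: R1=200
after LOAD R3, [R1]: R3=M[200]=25
after OR R5, R3: R5=7|25=31
after LOAD R5, [R1]: R5=M[200]=25
after OR R3, R5: R3=25|25=25
after ADD R1, 4: R1=200+4=204
after ADD R0, 1: R0=1+1=2
CMP R0, 7  (cmp 2,7)
JNZ loop: taken
after LOAD R3, [R1]: R3=M[204]=13
after OR R5, R3: R5=25|13=29
after LOAD R5, [R1]: R5=M[204]=13
after OR R3, R5: R3=13|13=13
after ADD R1, 4: R1=204+4=208
after ADD R0, 1: R0=2+1=3
CMP R0, 7  (cmp 3,7)
JNZ loop: taken
after LOAD R3, [R1]: R3=M[208]=-8
After step 21: R0 = 3.

3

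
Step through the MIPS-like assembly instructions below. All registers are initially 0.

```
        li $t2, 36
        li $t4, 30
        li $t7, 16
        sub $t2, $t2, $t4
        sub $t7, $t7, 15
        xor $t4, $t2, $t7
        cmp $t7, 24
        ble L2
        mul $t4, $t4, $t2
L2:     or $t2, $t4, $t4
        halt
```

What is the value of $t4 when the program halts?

after li $t2, 36: $t2=36
after li $t4, 30: $t4=30
after li $t7, 16: $t7=16
after sub $t2, $t2, $t4: $t2=36-30=6
after sub $t7, $t7, 15: $t7=16-15=1
after xor $t4, $t2, $t7: $t4=6^1=7
cmp $t7, 24  (cmp 1,24)
ble L2: taken
after or $t2, $t4, $t4: $t2=7|7=7
halt.

7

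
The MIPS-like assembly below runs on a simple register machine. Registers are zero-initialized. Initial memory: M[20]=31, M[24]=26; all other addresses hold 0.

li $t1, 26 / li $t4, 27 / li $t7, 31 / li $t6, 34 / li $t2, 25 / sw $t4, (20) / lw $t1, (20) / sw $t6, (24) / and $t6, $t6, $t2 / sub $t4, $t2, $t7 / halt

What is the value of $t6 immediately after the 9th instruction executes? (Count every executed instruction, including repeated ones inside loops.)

0

li $t1, 26 → $t1=26
li $t4, 27 → $t4=27
li $t7, 31 → $t7=31
li $t6, 34 → $t6=34
li $t2, 25 → $t2=25
sw $t4, (20) → M[20]=27
lw $t1, (20) → $t1=M[20]=27
sw $t6, (24) → M[24]=34
and $t6, $t6, $t2 → $t6=34&25=0
After step 9: $t6 = 0.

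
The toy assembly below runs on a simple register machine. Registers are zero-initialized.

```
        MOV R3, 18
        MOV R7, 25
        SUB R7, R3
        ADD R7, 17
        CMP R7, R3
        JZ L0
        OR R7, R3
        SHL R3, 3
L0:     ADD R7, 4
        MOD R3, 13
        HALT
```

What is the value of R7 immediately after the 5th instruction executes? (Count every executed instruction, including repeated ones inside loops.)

after MOV R3, 18: R3=18
after MOV R7, 25: R7=25
after SUB R7, R3: R7=25-18=7
after ADD R7, 17: R7=7+17=24
CMP R7, R3  (cmp 24,18)
After step 5: R7 = 24.

24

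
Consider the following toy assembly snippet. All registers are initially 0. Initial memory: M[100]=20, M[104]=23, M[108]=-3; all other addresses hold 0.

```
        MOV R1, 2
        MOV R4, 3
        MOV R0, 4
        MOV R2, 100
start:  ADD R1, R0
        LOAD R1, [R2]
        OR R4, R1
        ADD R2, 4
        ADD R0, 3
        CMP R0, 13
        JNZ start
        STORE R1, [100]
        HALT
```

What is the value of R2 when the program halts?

after MOV R1, 2: R1=2
after MOV R4, 3: R4=3
after MOV R0, 4: R0=4
after MOV R2, 100: R2=100
after ADD R1, R0: R1=2+4=6
after LOAD R1, [R2]: R1=M[100]=20
after OR R4, R1: R4=3|20=23
after ADD R2, 4: R2=100+4=104
after ADD R0, 3: R0=4+3=7
CMP R0, 13  (cmp 7,13)
JNZ start: taken
after ADD R1, R0: R1=20+7=27
after LOAD R1, [R2]: R1=M[104]=23
after OR R4, R1: R4=23|23=23
after ADD R2, 4: R2=104+4=108
after ADD R0, 3: R0=7+3=10
CMP R0, 13  (cmp 10,13)
JNZ start: taken
after ADD R1, R0: R1=23+10=33
after LOAD R1, [R2]: R1=M[108]=-3
after OR R4, R1: R4=23|(-3)=-1
after ADD R2, 4: R2=108+4=112
after ADD R0, 3: R0=10+3=13
CMP R0, 13  (cmp 13,13)
JNZ start: not taken
STORE R1, [100] → M[100]=-3
halt.

112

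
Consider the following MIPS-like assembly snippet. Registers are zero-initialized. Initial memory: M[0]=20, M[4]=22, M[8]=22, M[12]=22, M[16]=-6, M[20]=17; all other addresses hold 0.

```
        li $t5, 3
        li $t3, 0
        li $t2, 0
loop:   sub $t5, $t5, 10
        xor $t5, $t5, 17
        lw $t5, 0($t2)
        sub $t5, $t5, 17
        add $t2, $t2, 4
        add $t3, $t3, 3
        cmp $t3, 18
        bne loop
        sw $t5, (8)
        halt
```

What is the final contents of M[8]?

$t5=3
$t3=0
$t2=0
$t5=3-10=-7
$t5=(-7)^17=-24
$t5=M[0]=20
$t5=20-17=3
$t2=0+4=4
$t3=0+3=3
cmp $t3, 18  (cmp 3,18)
bne loop: taken
$t5=3-10=-7
$t5=(-7)^17=-24
$t5=M[4]=22
$t5=22-17=5
$t2=4+4=8
$t3=3+3=6
cmp $t3, 18  (cmp 6,18)
bne loop: taken
$t5=5-10=-5
$t5=(-5)^17=-22
$t5=M[8]=22
$t5=22-17=5
$t2=8+4=12
$t3=6+3=9
cmp $t3, 18  (cmp 9,18)
bne loop: taken
$t5=5-10=-5
$t5=(-5)^17=-22
$t5=M[12]=22
$t5=22-17=5
$t2=12+4=16
$t3=9+3=12
cmp $t3, 18  (cmp 12,18)
bne loop: taken
$t5=5-10=-5
$t5=(-5)^17=-22
$t5=M[16]=-6
$t5=(-6)-17=-23
$t2=16+4=20
$t3=12+3=15
cmp $t3, 18  (cmp 15,18)
bne loop: taken
$t5=(-23)-10=-33
$t5=(-33)^17=-50
$t5=M[20]=17
$t5=17-17=0
$t2=20+4=24
$t3=15+3=18
cmp $t3, 18  (cmp 18,18)
bne loop: not taken
sw $t5, (8) → M[8]=0
halt.

0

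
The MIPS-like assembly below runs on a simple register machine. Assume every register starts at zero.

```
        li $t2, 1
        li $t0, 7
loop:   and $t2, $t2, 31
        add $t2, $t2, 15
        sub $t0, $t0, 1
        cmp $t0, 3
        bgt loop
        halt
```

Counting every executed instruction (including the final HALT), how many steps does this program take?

23

after li $t2, 1: $t2=1
after li $t0, 7: $t0=7
after and $t2, $t2, 31: $t2=1&31=1
after add $t2, $t2, 15: $t2=1+15=16
after sub $t0, $t0, 1: $t0=7-1=6
cmp $t0, 3  (cmp 6,3)
bgt loop: taken
after and $t2, $t2, 31: $t2=16&31=16
after add $t2, $t2, 15: $t2=16+15=31
after sub $t0, $t0, 1: $t0=6-1=5
cmp $t0, 3  (cmp 5,3)
bgt loop: taken
after and $t2, $t2, 31: $t2=31&31=31
after add $t2, $t2, 15: $t2=31+15=46
after sub $t0, $t0, 1: $t0=5-1=4
cmp $t0, 3  (cmp 4,3)
bgt loop: taken
after and $t2, $t2, 31: $t2=46&31=14
after add $t2, $t2, 15: $t2=14+15=29
after sub $t0, $t0, 1: $t0=4-1=3
cmp $t0, 3  (cmp 3,3)
bgt loop: not taken
halt.
Total executed instructions: 23.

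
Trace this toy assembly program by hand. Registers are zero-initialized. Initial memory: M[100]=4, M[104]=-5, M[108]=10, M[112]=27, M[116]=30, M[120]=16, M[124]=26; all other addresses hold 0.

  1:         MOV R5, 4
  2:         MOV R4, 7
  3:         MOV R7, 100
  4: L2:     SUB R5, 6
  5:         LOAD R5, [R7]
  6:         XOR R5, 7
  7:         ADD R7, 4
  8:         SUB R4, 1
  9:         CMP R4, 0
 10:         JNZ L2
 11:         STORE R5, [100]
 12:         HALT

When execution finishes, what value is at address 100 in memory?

29

after MOV R5, 4: R5=4
after MOV R4, 7: R4=7
after MOV R7, 100: R7=100
after SUB R5, 6: R5=4-6=-2
after LOAD R5, [R7]: R5=M[100]=4
after XOR R5, 7: R5=4^7=3
after ADD R7, 4: R7=100+4=104
after SUB R4, 1: R4=7-1=6
CMP R4, 0  (cmp 6,0)
JNZ L2: taken
after SUB R5, 6: R5=3-6=-3
after LOAD R5, [R7]: R5=M[104]=-5
after XOR R5, 7: R5=(-5)^7=-4
after ADD R7, 4: R7=104+4=108
after SUB R4, 1: R4=6-1=5
CMP R4, 0  (cmp 5,0)
JNZ L2: taken
after SUB R5, 6: R5=(-4)-6=-10
after LOAD R5, [R7]: R5=M[108]=10
after XOR R5, 7: R5=10^7=13
after ADD R7, 4: R7=108+4=112
after SUB R4, 1: R4=5-1=4
CMP R4, 0  (cmp 4,0)
JNZ L2: taken
after SUB R5, 6: R5=13-6=7
after LOAD R5, [R7]: R5=M[112]=27
after XOR R5, 7: R5=27^7=28
after ADD R7, 4: R7=112+4=116
after SUB R4, 1: R4=4-1=3
CMP R4, 0  (cmp 3,0)
JNZ L2: taken
after SUB R5, 6: R5=28-6=22
after LOAD R5, [R7]: R5=M[116]=30
after XOR R5, 7: R5=30^7=25
after ADD R7, 4: R7=116+4=120
after SUB R4, 1: R4=3-1=2
CMP R4, 0  (cmp 2,0)
JNZ L2: taken
after SUB R5, 6: R5=25-6=19
after LOAD R5, [R7]: R5=M[120]=16
after XOR R5, 7: R5=16^7=23
after ADD R7, 4: R7=120+4=124
after SUB R4, 1: R4=2-1=1
CMP R4, 0  (cmp 1,0)
JNZ L2: taken
after SUB R5, 6: R5=23-6=17
after LOAD R5, [R7]: R5=M[124]=26
after XOR R5, 7: R5=26^7=29
after ADD R7, 4: R7=124+4=128
after SUB R4, 1: R4=1-1=0
CMP R4, 0  (cmp 0,0)
JNZ L2: not taken
STORE R5, [100] → M[100]=29
halt.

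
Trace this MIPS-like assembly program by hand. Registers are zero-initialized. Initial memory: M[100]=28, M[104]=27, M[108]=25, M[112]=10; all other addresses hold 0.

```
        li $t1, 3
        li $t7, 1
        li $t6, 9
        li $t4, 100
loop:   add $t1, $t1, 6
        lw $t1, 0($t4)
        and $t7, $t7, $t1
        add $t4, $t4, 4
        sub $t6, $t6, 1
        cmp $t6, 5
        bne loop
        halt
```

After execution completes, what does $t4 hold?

116

$t1=3
$t7=1
$t6=9
$t4=100
$t1=3+6=9
$t1=M[100]=28
$t7=1&28=0
$t4=100+4=104
$t6=9-1=8
cmp $t6, 5  (cmp 8,5)
bne loop: taken
$t1=28+6=34
$t1=M[104]=27
$t7=0&27=0
$t4=104+4=108
$t6=8-1=7
cmp $t6, 5  (cmp 7,5)
bne loop: taken
$t1=27+6=33
$t1=M[108]=25
$t7=0&25=0
$t4=108+4=112
$t6=7-1=6
cmp $t6, 5  (cmp 6,5)
bne loop: taken
$t1=25+6=31
$t1=M[112]=10
$t7=0&10=0
$t4=112+4=116
$t6=6-1=5
cmp $t6, 5  (cmp 5,5)
bne loop: not taken
halt.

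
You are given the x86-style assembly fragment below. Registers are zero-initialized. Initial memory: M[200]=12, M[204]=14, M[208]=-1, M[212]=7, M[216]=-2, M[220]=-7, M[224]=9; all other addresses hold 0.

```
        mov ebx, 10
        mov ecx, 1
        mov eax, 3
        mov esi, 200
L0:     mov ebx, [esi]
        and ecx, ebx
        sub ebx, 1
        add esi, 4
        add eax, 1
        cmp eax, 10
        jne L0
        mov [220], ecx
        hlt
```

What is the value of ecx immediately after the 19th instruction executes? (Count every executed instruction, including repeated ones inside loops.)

mov ebx, 10 → ebx=10
mov ecx, 1 → ecx=1
mov eax, 3 → eax=3
mov esi, 200 → esi=200
mov ebx, [esi] → ebx=M[200]=12
and ecx, ebx → ecx=1&12=0
sub ebx, 1 → ebx=12-1=11
add esi, 4 → esi=200+4=204
add eax, 1 → eax=3+1=4
cmp eax, 10  (cmp 4,10)
jne L0: taken
mov ebx, [esi] → ebx=M[204]=14
and ecx, ebx → ecx=0&14=0
sub ebx, 1 → ebx=14-1=13
add esi, 4 → esi=204+4=208
add eax, 1 → eax=4+1=5
cmp eax, 10  (cmp 5,10)
jne L0: taken
mov ebx, [esi] → ebx=M[208]=-1
After step 19: ecx = 0.

0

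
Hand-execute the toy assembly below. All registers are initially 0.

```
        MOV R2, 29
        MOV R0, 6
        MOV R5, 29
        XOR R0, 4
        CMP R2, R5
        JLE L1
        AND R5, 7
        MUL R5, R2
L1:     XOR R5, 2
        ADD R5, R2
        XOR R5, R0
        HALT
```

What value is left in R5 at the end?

MOV R2, 29 → R2=29
MOV R0, 6 → R0=6
MOV R5, 29 → R5=29
XOR R0, 4 → R0=6^4=2
CMP R2, R5  (cmp 29,29)
JLE L1: taken
XOR R5, 2 → R5=29^2=31
ADD R5, R2 → R5=31+29=60
XOR R5, R0 → R5=60^2=62
halt.

62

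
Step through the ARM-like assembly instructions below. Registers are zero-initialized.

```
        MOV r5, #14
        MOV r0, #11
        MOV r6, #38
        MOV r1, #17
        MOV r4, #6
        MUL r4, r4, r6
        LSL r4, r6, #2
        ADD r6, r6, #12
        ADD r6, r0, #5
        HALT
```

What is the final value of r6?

r5=14
r0=11
r6=38
r1=17
r4=6
r4=6*38=228
r4=38<<2=152
r6=38+12=50
r6=11+5=16
halt.

16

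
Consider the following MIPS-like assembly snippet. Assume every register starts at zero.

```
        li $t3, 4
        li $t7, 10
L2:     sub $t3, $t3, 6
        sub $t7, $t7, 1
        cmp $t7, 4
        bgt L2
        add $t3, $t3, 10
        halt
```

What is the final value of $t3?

-22

after li $t3, 4: $t3=4
after li $t7, 10: $t7=10
after sub $t3, $t3, 6: $t3=4-6=-2
after sub $t7, $t7, 1: $t7=10-1=9
cmp $t7, 4  (cmp 9,4)
bgt L2: taken
after sub $t3, $t3, 6: $t3=(-2)-6=-8
after sub $t7, $t7, 1: $t7=9-1=8
cmp $t7, 4  (cmp 8,4)
bgt L2: taken
after sub $t3, $t3, 6: $t3=(-8)-6=-14
after sub $t7, $t7, 1: $t7=8-1=7
cmp $t7, 4  (cmp 7,4)
bgt L2: taken
after sub $t3, $t3, 6: $t3=(-14)-6=-20
after sub $t7, $t7, 1: $t7=7-1=6
cmp $t7, 4  (cmp 6,4)
bgt L2: taken
after sub $t3, $t3, 6: $t3=(-20)-6=-26
after sub $t7, $t7, 1: $t7=6-1=5
cmp $t7, 4  (cmp 5,4)
bgt L2: taken
after sub $t3, $t3, 6: $t3=(-26)-6=-32
after sub $t7, $t7, 1: $t7=5-1=4
cmp $t7, 4  (cmp 4,4)
bgt L2: not taken
after add $t3, $t3, 10: $t3=(-32)+10=-22
halt.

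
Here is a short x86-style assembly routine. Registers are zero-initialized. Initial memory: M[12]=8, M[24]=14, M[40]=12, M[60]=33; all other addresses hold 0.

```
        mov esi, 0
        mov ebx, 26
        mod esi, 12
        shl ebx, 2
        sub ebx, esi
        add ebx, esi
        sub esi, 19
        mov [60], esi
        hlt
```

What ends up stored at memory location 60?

-19

mov esi, 0 → esi=0
mov ebx, 26 → ebx=26
mod esi, 12 → esi=0%12=0
shl ebx, 2 → ebx=26<<2=104
sub ebx, esi → ebx=104-0=104
add ebx, esi → ebx=104+0=104
sub esi, 19 → esi=0-19=-19
mov [60], esi → M[60]=-19
halt.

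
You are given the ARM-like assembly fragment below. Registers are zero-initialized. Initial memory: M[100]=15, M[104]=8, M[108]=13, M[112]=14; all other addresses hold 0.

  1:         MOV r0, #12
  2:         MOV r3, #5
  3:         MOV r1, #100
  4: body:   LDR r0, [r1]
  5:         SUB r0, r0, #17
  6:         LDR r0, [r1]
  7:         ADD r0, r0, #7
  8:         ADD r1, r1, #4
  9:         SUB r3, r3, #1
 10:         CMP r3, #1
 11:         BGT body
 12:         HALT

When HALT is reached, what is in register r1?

r0=12
r3=5
r1=100
r0=M[100]=15
r0=15-17=-2
r0=M[100]=15
r0=15+7=22
r1=100+4=104
r3=5-1=4
CMP r3, #1  (cmp 4,1)
BGT body: taken
r0=M[104]=8
r0=8-17=-9
r0=M[104]=8
r0=8+7=15
r1=104+4=108
r3=4-1=3
CMP r3, #1  (cmp 3,1)
BGT body: taken
r0=M[108]=13
r0=13-17=-4
r0=M[108]=13
r0=13+7=20
r1=108+4=112
r3=3-1=2
CMP r3, #1  (cmp 2,1)
BGT body: taken
r0=M[112]=14
r0=14-17=-3
r0=M[112]=14
r0=14+7=21
r1=112+4=116
r3=2-1=1
CMP r3, #1  (cmp 1,1)
BGT body: not taken
halt.

116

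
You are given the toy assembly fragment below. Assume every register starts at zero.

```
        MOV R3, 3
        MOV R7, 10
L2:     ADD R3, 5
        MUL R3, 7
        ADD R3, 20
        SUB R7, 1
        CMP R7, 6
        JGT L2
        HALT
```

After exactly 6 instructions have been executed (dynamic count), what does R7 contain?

9

MOV R3, 3 → R3=3
MOV R7, 10 → R7=10
ADD R3, 5 → R3=3+5=8
MUL R3, 7 → R3=8*7=56
ADD R3, 20 → R3=56+20=76
SUB R7, 1 → R7=10-1=9
After step 6: R7 = 9.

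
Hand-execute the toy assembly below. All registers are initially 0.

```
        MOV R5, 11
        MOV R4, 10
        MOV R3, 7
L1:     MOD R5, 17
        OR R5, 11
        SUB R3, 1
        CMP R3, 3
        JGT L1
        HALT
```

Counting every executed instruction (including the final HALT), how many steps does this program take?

MOV R5, 11 → R5=11
MOV R4, 10 → R4=10
MOV R3, 7 → R3=7
MOD R5, 17 → R5=11%17=11
OR R5, 11 → R5=11|11=11
SUB R3, 1 → R3=7-1=6
CMP R3, 3  (cmp 6,3)
JGT L1: taken
MOD R5, 17 → R5=11%17=11
OR R5, 11 → R5=11|11=11
SUB R3, 1 → R3=6-1=5
CMP R3, 3  (cmp 5,3)
JGT L1: taken
MOD R5, 17 → R5=11%17=11
OR R5, 11 → R5=11|11=11
SUB R3, 1 → R3=5-1=4
CMP R3, 3  (cmp 4,3)
JGT L1: taken
MOD R5, 17 → R5=11%17=11
OR R5, 11 → R5=11|11=11
SUB R3, 1 → R3=4-1=3
CMP R3, 3  (cmp 3,3)
JGT L1: not taken
halt.
Total executed instructions: 24.

24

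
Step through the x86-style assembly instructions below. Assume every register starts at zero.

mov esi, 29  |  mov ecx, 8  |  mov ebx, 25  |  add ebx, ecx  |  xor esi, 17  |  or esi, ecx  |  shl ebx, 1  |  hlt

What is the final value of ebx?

mov esi, 29 → esi=29
mov ecx, 8 → ecx=8
mov ebx, 25 → ebx=25
add ebx, ecx → ebx=25+8=33
xor esi, 17 → esi=29^17=12
or esi, ecx → esi=12|8=12
shl ebx, 1 → ebx=33<<1=66
halt.

66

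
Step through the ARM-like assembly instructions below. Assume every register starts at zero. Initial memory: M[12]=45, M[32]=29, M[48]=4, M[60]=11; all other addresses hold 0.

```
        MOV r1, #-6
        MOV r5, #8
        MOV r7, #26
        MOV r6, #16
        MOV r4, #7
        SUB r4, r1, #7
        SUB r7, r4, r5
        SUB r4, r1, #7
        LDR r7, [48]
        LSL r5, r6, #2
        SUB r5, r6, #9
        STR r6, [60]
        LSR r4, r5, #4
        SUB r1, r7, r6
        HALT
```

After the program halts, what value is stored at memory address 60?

MOV r1, #-6 → r1=-6
MOV r5, #8 → r5=8
MOV r7, #26 → r7=26
MOV r6, #16 → r6=16
MOV r4, #7 → r4=7
SUB r4, r1, #7 → r4=(-6)-7=-13
SUB r7, r4, r5 → r7=(-13)-8=-21
SUB r4, r1, #7 → r4=(-6)-7=-13
LDR r7, [48] → r7=M[48]=4
LSL r5, r6, #2 → r5=16<<2=64
SUB r5, r6, #9 → r5=16-9=7
STR r6, [60] → M[60]=16
LSR r4, r5, #4 → r4=7>>4=0
SUB r1, r7, r6 → r1=4-16=-12
halt.

16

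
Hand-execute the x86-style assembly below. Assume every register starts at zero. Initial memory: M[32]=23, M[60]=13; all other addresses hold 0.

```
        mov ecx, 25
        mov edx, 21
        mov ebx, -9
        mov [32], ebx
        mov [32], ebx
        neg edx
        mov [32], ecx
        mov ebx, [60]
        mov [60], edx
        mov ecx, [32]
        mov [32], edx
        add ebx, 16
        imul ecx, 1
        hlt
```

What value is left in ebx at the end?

29

ecx=25
edx=21
ebx=-9
mov [32], ebx → M[32]=-9
mov [32], ebx → M[32]=-9
edx=-(21)=-21
mov [32], ecx → M[32]=25
ebx=M[60]=13
mov [60], edx → M[60]=-21
ecx=M[32]=25
mov [32], edx → M[32]=-21
ebx=13+16=29
ecx=25*1=25
halt.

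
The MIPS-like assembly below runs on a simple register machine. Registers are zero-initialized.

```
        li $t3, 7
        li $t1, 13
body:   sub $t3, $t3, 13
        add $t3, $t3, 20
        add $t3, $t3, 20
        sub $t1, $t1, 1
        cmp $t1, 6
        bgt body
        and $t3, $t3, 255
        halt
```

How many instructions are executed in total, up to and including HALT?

46

$t3=7
$t1=13
$t3=7-13=-6
$t3=(-6)+20=14
$t3=14+20=34
$t1=13-1=12
cmp $t1, 6  (cmp 12,6)
bgt body: taken
$t3=34-13=21
$t3=21+20=41
$t3=41+20=61
$t1=12-1=11
cmp $t1, 6  (cmp 11,6)
bgt body: taken
$t3=61-13=48
$t3=48+20=68
$t3=68+20=88
$t1=11-1=10
cmp $t1, 6  (cmp 10,6)
bgt body: taken
$t3=88-13=75
$t3=75+20=95
$t3=95+20=115
$t1=10-1=9
cmp $t1, 6  (cmp 9,6)
bgt body: taken
$t3=115-13=102
$t3=102+20=122
$t3=122+20=142
$t1=9-1=8
cmp $t1, 6  (cmp 8,6)
bgt body: taken
$t3=142-13=129
$t3=129+20=149
$t3=149+20=169
$t1=8-1=7
cmp $t1, 6  (cmp 7,6)
bgt body: taken
$t3=169-13=156
$t3=156+20=176
$t3=176+20=196
$t1=7-1=6
cmp $t1, 6  (cmp 6,6)
bgt body: not taken
$t3=196&255=196
halt.
Total executed instructions: 46.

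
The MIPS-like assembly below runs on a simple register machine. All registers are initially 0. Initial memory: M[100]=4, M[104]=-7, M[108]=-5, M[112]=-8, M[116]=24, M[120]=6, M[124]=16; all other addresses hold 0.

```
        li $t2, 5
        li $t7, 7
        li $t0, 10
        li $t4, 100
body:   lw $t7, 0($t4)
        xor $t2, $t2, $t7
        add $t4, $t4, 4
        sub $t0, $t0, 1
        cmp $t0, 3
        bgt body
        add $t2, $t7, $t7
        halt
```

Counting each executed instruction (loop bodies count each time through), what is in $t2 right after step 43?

-11

li $t2, 5 → $t2=5
li $t7, 7 → $t7=7
li $t0, 10 → $t0=10
li $t4, 100 → $t4=100
lw $t7, 0($t4) → $t7=M[100]=4
xor $t2, $t2, $t7 → $t2=5^4=1
add $t4, $t4, 4 → $t4=100+4=104
sub $t0, $t0, 1 → $t0=10-1=9
cmp $t0, 3  (cmp 9,3)
bgt body: taken
lw $t7, 0($t4) → $t7=M[104]=-7
xor $t2, $t2, $t7 → $t2=1^(-7)=-8
add $t4, $t4, 4 → $t4=104+4=108
sub $t0, $t0, 1 → $t0=9-1=8
cmp $t0, 3  (cmp 8,3)
bgt body: taken
lw $t7, 0($t4) → $t7=M[108]=-5
xor $t2, $t2, $t7 → $t2=(-8)^(-5)=3
add $t4, $t4, 4 → $t4=108+4=112
sub $t0, $t0, 1 → $t0=8-1=7
cmp $t0, 3  (cmp 7,3)
bgt body: taken
lw $t7, 0($t4) → $t7=M[112]=-8
xor $t2, $t2, $t7 → $t2=3^(-8)=-5
add $t4, $t4, 4 → $t4=112+4=116
sub $t0, $t0, 1 → $t0=7-1=6
cmp $t0, 3  (cmp 6,3)
bgt body: taken
lw $t7, 0($t4) → $t7=M[116]=24
xor $t2, $t2, $t7 → $t2=(-5)^24=-29
add $t4, $t4, 4 → $t4=116+4=120
sub $t0, $t0, 1 → $t0=6-1=5
cmp $t0, 3  (cmp 5,3)
bgt body: taken
lw $t7, 0($t4) → $t7=M[120]=6
xor $t2, $t2, $t7 → $t2=(-29)^6=-27
add $t4, $t4, 4 → $t4=120+4=124
sub $t0, $t0, 1 → $t0=5-1=4
cmp $t0, 3  (cmp 4,3)
bgt body: taken
lw $t7, 0($t4) → $t7=M[124]=16
xor $t2, $t2, $t7 → $t2=(-27)^16=-11
add $t4, $t4, 4 → $t4=124+4=128
After step 43: $t2 = -11.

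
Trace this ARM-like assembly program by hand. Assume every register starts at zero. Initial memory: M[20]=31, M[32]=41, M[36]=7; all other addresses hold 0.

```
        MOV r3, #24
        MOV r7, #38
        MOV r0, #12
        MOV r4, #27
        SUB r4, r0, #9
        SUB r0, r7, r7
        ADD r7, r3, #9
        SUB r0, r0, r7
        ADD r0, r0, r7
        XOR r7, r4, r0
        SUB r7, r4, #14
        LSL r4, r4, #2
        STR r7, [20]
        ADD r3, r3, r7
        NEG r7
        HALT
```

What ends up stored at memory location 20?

-11

r3=24
r7=38
r0=12
r4=27
r4=12-9=3
r0=38-38=0
r7=24+9=33
r0=0-33=-33
r0=(-33)+33=0
r7=3^0=3
r7=3-14=-11
r4=3<<2=12
STR r7, [20] → M[20]=-11
r3=24+(-11)=13
r7=-(-11)=11
halt.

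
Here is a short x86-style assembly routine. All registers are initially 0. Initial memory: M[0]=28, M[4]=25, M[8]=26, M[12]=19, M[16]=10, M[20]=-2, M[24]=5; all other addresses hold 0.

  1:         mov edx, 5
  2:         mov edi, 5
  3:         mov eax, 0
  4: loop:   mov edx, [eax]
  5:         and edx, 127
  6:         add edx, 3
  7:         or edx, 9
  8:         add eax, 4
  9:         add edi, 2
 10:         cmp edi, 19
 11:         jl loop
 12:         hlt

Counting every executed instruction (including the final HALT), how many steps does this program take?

after mov edx, 5: edx=5
after mov edi, 5: edi=5
after mov eax, 0: eax=0
after mov edx, [eax]: edx=M[0]=28
after and edx, 127: edx=28&127=28
after add edx, 3: edx=28+3=31
after or edx, 9: edx=31|9=31
after add eax, 4: eax=0+4=4
after add edi, 2: edi=5+2=7
cmp edi, 19  (cmp 7,19)
jl loop: taken
after mov edx, [eax]: edx=M[4]=25
after and edx, 127: edx=25&127=25
after add edx, 3: edx=25+3=28
after or edx, 9: edx=28|9=29
after add eax, 4: eax=4+4=8
after add edi, 2: edi=7+2=9
cmp edi, 19  (cmp 9,19)
jl loop: taken
after mov edx, [eax]: edx=M[8]=26
after and edx, 127: edx=26&127=26
after add edx, 3: edx=26+3=29
after or edx, 9: edx=29|9=29
after add eax, 4: eax=8+4=12
after add edi, 2: edi=9+2=11
cmp edi, 19  (cmp 11,19)
jl loop: taken
after mov edx, [eax]: edx=M[12]=19
after and edx, 127: edx=19&127=19
after add edx, 3: edx=19+3=22
after or edx, 9: edx=22|9=31
after add eax, 4: eax=12+4=16
after add edi, 2: edi=11+2=13
cmp edi, 19  (cmp 13,19)
jl loop: taken
after mov edx, [eax]: edx=M[16]=10
after and edx, 127: edx=10&127=10
after add edx, 3: edx=10+3=13
after or edx, 9: edx=13|9=13
after add eax, 4: eax=16+4=20
after add edi, 2: edi=13+2=15
cmp edi, 19  (cmp 15,19)
jl loop: taken
after mov edx, [eax]: edx=M[20]=-2
after and edx, 127: edx=(-2)&127=126
after add edx, 3: edx=126+3=129
after or edx, 9: edx=129|9=137
after add eax, 4: eax=20+4=24
after add edi, 2: edi=15+2=17
cmp edi, 19  (cmp 17,19)
jl loop: taken
after mov edx, [eax]: edx=M[24]=5
after and edx, 127: edx=5&127=5
after add edx, 3: edx=5+3=8
after or edx, 9: edx=8|9=9
after add eax, 4: eax=24+4=28
after add edi, 2: edi=17+2=19
cmp edi, 19  (cmp 19,19)
jl loop: not taken
halt.
Total executed instructions: 60.

60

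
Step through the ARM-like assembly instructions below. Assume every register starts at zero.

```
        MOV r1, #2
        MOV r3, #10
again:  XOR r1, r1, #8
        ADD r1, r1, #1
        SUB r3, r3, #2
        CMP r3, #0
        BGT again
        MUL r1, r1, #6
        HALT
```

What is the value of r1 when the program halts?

r1=2
r3=10
r1=2^8=10
r1=10+1=11
r3=10-2=8
CMP r3, #0  (cmp 8,0)
BGT again: taken
r1=11^8=3
r1=3+1=4
r3=8-2=6
CMP r3, #0  (cmp 6,0)
BGT again: taken
r1=4^8=12
r1=12+1=13
r3=6-2=4
CMP r3, #0  (cmp 4,0)
BGT again: taken
r1=13^8=5
r1=5+1=6
r3=4-2=2
CMP r3, #0  (cmp 2,0)
BGT again: taken
r1=6^8=14
r1=14+1=15
r3=2-2=0
CMP r3, #0  (cmp 0,0)
BGT again: not taken
r1=15*6=90
halt.

90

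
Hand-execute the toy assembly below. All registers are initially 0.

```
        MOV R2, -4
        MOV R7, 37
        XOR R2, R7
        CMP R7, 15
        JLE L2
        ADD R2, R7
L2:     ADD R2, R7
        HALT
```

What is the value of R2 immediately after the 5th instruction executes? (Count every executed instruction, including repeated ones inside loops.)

MOV R2, -4 → R2=-4
MOV R7, 37 → R7=37
XOR R2, R7 → R2=(-4)^37=-39
CMP R7, 15  (cmp 37,15)
JLE L2: not taken
After step 5: R2 = -39.

-39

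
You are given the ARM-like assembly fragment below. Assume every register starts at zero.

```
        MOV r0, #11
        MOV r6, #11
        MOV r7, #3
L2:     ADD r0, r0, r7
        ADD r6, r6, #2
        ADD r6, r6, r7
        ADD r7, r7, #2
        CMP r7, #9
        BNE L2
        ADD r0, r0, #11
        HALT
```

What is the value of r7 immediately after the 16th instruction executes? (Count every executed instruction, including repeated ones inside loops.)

r0=11
r6=11
r7=3
r0=11+3=14
r6=11+2=13
r6=13+3=16
r7=3+2=5
CMP r7, #9  (cmp 5,9)
BNE L2: taken
r0=14+5=19
r6=16+2=18
r6=18+5=23
r7=5+2=7
CMP r7, #9  (cmp 7,9)
BNE L2: taken
r0=19+7=26
After step 16: r7 = 7.

7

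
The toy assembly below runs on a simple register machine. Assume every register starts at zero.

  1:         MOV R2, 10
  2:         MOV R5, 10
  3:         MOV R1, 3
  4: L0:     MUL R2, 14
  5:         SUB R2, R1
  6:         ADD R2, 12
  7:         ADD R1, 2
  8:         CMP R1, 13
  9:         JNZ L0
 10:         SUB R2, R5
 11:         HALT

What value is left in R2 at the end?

after MOV R2, 10: R2=10
after MOV R5, 10: R5=10
after MOV R1, 3: R1=3
after MUL R2, 14: R2=10*14=140
after SUB R2, R1: R2=140-3=137
after ADD R2, 12: R2=137+12=149
after ADD R1, 2: R1=3+2=5
CMP R1, 13  (cmp 5,13)
JNZ L0: taken
after MUL R2, 14: R2=149*14=2086
after SUB R2, R1: R2=2086-5=2081
after ADD R2, 12: R2=2081+12=2093
after ADD R1, 2: R1=5+2=7
CMP R1, 13  (cmp 7,13)
JNZ L0: taken
after MUL R2, 14: R2=2093*14=29302
after SUB R2, R1: R2=29302-7=29295
after ADD R2, 12: R2=29295+12=29307
after ADD R1, 2: R1=7+2=9
CMP R1, 13  (cmp 9,13)
JNZ L0: taken
after MUL R2, 14: R2=29307*14=410298
after SUB R2, R1: R2=410298-9=410289
after ADD R2, 12: R2=410289+12=410301
after ADD R1, 2: R1=9+2=11
CMP R1, 13  (cmp 11,13)
JNZ L0: taken
after MUL R2, 14: R2=410301*14=5744214
after SUB R2, R1: R2=5744214-11=5744203
after ADD R2, 12: R2=5744203+12=5744215
after ADD R1, 2: R1=11+2=13
CMP R1, 13  (cmp 13,13)
JNZ L0: not taken
after SUB R2, R5: R2=5744215-10=5744205
halt.

5744205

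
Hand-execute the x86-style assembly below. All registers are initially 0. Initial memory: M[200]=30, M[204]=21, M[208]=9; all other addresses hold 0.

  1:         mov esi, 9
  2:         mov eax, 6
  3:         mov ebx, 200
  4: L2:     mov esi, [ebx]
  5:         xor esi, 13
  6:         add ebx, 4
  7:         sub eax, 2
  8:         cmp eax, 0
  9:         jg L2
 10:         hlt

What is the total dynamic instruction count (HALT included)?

22

esi=9
eax=6
ebx=200
esi=M[200]=30
esi=30^13=19
ebx=200+4=204
eax=6-2=4
cmp eax, 0  (cmp 4,0)
jg L2: taken
esi=M[204]=21
esi=21^13=24
ebx=204+4=208
eax=4-2=2
cmp eax, 0  (cmp 2,0)
jg L2: taken
esi=M[208]=9
esi=9^13=4
ebx=208+4=212
eax=2-2=0
cmp eax, 0  (cmp 0,0)
jg L2: not taken
halt.
Total executed instructions: 22.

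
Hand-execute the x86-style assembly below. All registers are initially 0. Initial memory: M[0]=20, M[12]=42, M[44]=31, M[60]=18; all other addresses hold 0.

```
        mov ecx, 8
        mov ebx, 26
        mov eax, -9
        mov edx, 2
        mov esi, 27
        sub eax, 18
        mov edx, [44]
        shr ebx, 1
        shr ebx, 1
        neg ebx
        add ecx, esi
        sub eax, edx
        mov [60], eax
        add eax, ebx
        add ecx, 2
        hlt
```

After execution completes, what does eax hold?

ecx=8
ebx=26
eax=-9
edx=2
esi=27
eax=(-9)-18=-27
edx=M[44]=31
ebx=26>>1=13
ebx=13>>1=6
ebx=-(6)=-6
ecx=8+27=35
eax=(-27)-31=-58
mov [60], eax → M[60]=-58
eax=(-58)+(-6)=-64
ecx=35+2=37
halt.

-64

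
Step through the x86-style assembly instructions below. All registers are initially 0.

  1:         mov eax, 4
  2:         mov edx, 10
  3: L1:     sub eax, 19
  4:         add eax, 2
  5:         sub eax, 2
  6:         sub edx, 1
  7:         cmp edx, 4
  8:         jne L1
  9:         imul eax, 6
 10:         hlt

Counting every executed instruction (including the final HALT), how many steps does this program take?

40

eax=4
edx=10
eax=4-19=-15
eax=(-15)+2=-13
eax=(-13)-2=-15
edx=10-1=9
cmp edx, 4  (cmp 9,4)
jne L1: taken
eax=(-15)-19=-34
eax=(-34)+2=-32
eax=(-32)-2=-34
edx=9-1=8
cmp edx, 4  (cmp 8,4)
jne L1: taken
eax=(-34)-19=-53
eax=(-53)+2=-51
eax=(-51)-2=-53
edx=8-1=7
cmp edx, 4  (cmp 7,4)
jne L1: taken
eax=(-53)-19=-72
eax=(-72)+2=-70
eax=(-70)-2=-72
edx=7-1=6
cmp edx, 4  (cmp 6,4)
jne L1: taken
eax=(-72)-19=-91
eax=(-91)+2=-89
eax=(-89)-2=-91
edx=6-1=5
cmp edx, 4  (cmp 5,4)
jne L1: taken
eax=(-91)-19=-110
eax=(-110)+2=-108
eax=(-108)-2=-110
edx=5-1=4
cmp edx, 4  (cmp 4,4)
jne L1: not taken
eax=(-110)*6=-660
halt.
Total executed instructions: 40.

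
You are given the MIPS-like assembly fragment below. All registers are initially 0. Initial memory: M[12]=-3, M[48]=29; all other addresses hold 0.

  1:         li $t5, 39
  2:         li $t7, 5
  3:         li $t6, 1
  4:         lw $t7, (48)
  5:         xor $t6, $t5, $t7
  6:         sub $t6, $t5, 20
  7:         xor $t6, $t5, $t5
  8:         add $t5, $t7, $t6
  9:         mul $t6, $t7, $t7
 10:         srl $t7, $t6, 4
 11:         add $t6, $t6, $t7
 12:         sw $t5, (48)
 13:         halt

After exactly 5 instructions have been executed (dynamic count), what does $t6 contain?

58

$t5=39
$t7=5
$t6=1
$t7=M[48]=29
$t6=39^29=58
After step 5: $t6 = 58.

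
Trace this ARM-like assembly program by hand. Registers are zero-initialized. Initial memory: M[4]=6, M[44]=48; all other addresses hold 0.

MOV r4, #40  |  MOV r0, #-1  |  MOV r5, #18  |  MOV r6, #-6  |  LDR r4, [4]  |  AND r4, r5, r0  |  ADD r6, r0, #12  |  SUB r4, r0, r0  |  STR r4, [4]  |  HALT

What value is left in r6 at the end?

11

after MOV r4, #40: r4=40
after MOV r0, #-1: r0=-1
after MOV r5, #18: r5=18
after MOV r6, #-6: r6=-6
after LDR r4, [4]: r4=M[4]=6
after AND r4, r5, r0: r4=18&(-1)=18
after ADD r6, r0, #12: r6=(-1)+12=11
after SUB r4, r0, r0: r4=(-1)-(-1)=0
STR r4, [4] → M[4]=0
halt.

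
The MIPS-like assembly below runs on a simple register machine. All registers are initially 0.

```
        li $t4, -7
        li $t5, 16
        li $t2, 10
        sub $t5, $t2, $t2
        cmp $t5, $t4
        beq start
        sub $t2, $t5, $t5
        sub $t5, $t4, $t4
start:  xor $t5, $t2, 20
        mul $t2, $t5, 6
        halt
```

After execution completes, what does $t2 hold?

$t4=-7
$t5=16
$t2=10
$t5=10-10=0
cmp $t5, $t4  (cmp 0,-7)
beq start: not taken
$t2=0-0=0
$t5=(-7)-(-7)=0
$t5=0^20=20
$t2=20*6=120
halt.

120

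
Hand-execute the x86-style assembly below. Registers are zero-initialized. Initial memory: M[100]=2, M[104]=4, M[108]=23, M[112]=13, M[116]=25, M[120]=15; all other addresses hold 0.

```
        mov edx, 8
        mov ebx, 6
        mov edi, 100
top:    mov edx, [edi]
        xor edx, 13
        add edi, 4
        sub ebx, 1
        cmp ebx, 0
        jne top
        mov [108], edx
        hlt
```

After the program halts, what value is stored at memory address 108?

2

after mov edx, 8: edx=8
after mov ebx, 6: ebx=6
after mov edi, 100: edi=100
after mov edx, [edi]: edx=M[100]=2
after xor edx, 13: edx=2^13=15
after add edi, 4: edi=100+4=104
after sub ebx, 1: ebx=6-1=5
cmp ebx, 0  (cmp 5,0)
jne top: taken
after mov edx, [edi]: edx=M[104]=4
after xor edx, 13: edx=4^13=9
after add edi, 4: edi=104+4=108
after sub ebx, 1: ebx=5-1=4
cmp ebx, 0  (cmp 4,0)
jne top: taken
after mov edx, [edi]: edx=M[108]=23
after xor edx, 13: edx=23^13=26
after add edi, 4: edi=108+4=112
after sub ebx, 1: ebx=4-1=3
cmp ebx, 0  (cmp 3,0)
jne top: taken
after mov edx, [edi]: edx=M[112]=13
after xor edx, 13: edx=13^13=0
after add edi, 4: edi=112+4=116
after sub ebx, 1: ebx=3-1=2
cmp ebx, 0  (cmp 2,0)
jne top: taken
after mov edx, [edi]: edx=M[116]=25
after xor edx, 13: edx=25^13=20
after add edi, 4: edi=116+4=120
after sub ebx, 1: ebx=2-1=1
cmp ebx, 0  (cmp 1,0)
jne top: taken
after mov edx, [edi]: edx=M[120]=15
after xor edx, 13: edx=15^13=2
after add edi, 4: edi=120+4=124
after sub ebx, 1: ebx=1-1=0
cmp ebx, 0  (cmp 0,0)
jne top: not taken
mov [108], edx → M[108]=2
halt.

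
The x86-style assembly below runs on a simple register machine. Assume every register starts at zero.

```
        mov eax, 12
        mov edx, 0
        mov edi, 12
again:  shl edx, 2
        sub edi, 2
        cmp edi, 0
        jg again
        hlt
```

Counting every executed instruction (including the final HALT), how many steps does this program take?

mov eax, 12 → eax=12
mov edx, 0 → edx=0
mov edi, 12 → edi=12
shl edx, 2 → edx=0<<2=0
sub edi, 2 → edi=12-2=10
cmp edi, 0  (cmp 10,0)
jg again: taken
shl edx, 2 → edx=0<<2=0
sub edi, 2 → edi=10-2=8
cmp edi, 0  (cmp 8,0)
jg again: taken
shl edx, 2 → edx=0<<2=0
sub edi, 2 → edi=8-2=6
cmp edi, 0  (cmp 6,0)
jg again: taken
shl edx, 2 → edx=0<<2=0
sub edi, 2 → edi=6-2=4
cmp edi, 0  (cmp 4,0)
jg again: taken
shl edx, 2 → edx=0<<2=0
sub edi, 2 → edi=4-2=2
cmp edi, 0  (cmp 2,0)
jg again: taken
shl edx, 2 → edx=0<<2=0
sub edi, 2 → edi=2-2=0
cmp edi, 0  (cmp 0,0)
jg again: not taken
halt.
Total executed instructions: 28.

28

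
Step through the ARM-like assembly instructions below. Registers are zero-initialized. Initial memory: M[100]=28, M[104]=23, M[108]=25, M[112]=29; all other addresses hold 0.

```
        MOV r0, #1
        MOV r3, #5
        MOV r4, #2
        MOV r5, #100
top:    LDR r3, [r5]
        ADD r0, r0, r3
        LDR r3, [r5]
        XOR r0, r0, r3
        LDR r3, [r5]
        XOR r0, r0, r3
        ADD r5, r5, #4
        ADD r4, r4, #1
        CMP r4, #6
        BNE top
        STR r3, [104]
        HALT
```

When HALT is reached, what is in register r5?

MOV r0, #1 → r0=1
MOV r3, #5 → r3=5
MOV r4, #2 → r4=2
MOV r5, #100 → r5=100
LDR r3, [r5] → r3=M[100]=28
ADD r0, r0, r3 → r0=1+28=29
LDR r3, [r5] → r3=M[100]=28
XOR r0, r0, r3 → r0=29^28=1
LDR r3, [r5] → r3=M[100]=28
XOR r0, r0, r3 → r0=1^28=29
ADD r5, r5, #4 → r5=100+4=104
ADD r4, r4, #1 → r4=2+1=3
CMP r4, #6  (cmp 3,6)
BNE top: taken
LDR r3, [r5] → r3=M[104]=23
ADD r0, r0, r3 → r0=29+23=52
LDR r3, [r5] → r3=M[104]=23
XOR r0, r0, r3 → r0=52^23=35
LDR r3, [r5] → r3=M[104]=23
XOR r0, r0, r3 → r0=35^23=52
ADD r5, r5, #4 → r5=104+4=108
ADD r4, r4, #1 → r4=3+1=4
CMP r4, #6  (cmp 4,6)
BNE top: taken
LDR r3, [r5] → r3=M[108]=25
ADD r0, r0, r3 → r0=52+25=77
LDR r3, [r5] → r3=M[108]=25
XOR r0, r0, r3 → r0=77^25=84
LDR r3, [r5] → r3=M[108]=25
XOR r0, r0, r3 → r0=84^25=77
ADD r5, r5, #4 → r5=108+4=112
ADD r4, r4, #1 → r4=4+1=5
CMP r4, #6  (cmp 5,6)
BNE top: taken
LDR r3, [r5] → r3=M[112]=29
ADD r0, r0, r3 → r0=77+29=106
LDR r3, [r5] → r3=M[112]=29
XOR r0, r0, r3 → r0=106^29=119
LDR r3, [r5] → r3=M[112]=29
XOR r0, r0, r3 → r0=119^29=106
ADD r5, r5, #4 → r5=112+4=116
ADD r4, r4, #1 → r4=5+1=6
CMP r4, #6  (cmp 6,6)
BNE top: not taken
STR r3, [104] → M[104]=29
halt.

116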